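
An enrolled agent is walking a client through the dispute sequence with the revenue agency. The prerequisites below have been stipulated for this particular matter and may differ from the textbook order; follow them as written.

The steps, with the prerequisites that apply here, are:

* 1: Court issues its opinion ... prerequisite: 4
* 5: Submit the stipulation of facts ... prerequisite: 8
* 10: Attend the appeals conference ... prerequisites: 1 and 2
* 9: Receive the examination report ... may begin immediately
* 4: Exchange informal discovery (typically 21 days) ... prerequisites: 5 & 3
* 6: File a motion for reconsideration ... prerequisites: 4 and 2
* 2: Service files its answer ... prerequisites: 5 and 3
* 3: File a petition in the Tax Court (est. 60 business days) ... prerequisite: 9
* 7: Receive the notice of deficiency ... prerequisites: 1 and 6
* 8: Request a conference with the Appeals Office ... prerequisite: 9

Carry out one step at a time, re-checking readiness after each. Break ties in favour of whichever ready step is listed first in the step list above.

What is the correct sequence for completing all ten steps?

9 → 3 → 8 → 5 → 4 → 1 → 2 → 10 → 6 → 7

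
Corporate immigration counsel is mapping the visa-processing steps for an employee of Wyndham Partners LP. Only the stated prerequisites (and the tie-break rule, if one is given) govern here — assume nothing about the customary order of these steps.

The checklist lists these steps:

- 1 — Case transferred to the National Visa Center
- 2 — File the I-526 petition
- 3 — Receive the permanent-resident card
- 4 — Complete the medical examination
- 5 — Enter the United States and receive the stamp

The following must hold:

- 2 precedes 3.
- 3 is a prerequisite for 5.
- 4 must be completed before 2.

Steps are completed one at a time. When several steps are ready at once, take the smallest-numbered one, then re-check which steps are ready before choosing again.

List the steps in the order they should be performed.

Nothing is required for 1 and 4. 1 has the earlier label → 1 first.
Next only 4 has its prerequisites met → 4.
That leaves 2 as the only ready step → 2.
3 needed 2, now all done → 3.
That leaves 5 as the only ready step → 5.

1 4 2 3 5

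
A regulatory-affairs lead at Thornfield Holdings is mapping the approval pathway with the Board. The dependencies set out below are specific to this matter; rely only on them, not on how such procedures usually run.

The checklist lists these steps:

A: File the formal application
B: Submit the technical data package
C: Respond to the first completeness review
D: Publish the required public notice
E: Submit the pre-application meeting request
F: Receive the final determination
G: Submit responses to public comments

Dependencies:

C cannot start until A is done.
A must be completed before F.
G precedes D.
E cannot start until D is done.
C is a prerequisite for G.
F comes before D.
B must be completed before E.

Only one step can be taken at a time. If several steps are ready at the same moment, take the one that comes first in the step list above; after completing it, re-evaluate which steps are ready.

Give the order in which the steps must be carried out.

Nothing is required for A and B. A is listed earlier → A first.
C and F now also ready, so the ready set is {B, C, F}; B is listed earlier → B.
Now C and F have their prerequisites met. C is listed earlier, so C next.
Now F and G have their prerequisites met. F is listed earlier, so F next.
G needed C, now all done → G.
That leaves D as the only ready step → D.
Next only E has its prerequisites met → E.

A → B → C → F → G → D → E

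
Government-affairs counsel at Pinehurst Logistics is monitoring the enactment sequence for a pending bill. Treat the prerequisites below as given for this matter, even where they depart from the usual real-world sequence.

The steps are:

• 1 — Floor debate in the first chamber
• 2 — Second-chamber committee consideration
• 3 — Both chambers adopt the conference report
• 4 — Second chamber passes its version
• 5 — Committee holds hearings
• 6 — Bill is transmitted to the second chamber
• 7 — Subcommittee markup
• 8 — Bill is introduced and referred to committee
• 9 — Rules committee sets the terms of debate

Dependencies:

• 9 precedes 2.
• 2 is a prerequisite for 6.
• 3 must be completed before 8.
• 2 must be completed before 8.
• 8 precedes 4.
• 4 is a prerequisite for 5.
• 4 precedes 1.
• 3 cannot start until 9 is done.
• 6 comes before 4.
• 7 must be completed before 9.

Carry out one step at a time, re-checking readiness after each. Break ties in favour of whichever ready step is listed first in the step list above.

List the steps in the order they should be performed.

7 → 9 → 2 → 3 → 6 → 8 → 4 → 1 → 5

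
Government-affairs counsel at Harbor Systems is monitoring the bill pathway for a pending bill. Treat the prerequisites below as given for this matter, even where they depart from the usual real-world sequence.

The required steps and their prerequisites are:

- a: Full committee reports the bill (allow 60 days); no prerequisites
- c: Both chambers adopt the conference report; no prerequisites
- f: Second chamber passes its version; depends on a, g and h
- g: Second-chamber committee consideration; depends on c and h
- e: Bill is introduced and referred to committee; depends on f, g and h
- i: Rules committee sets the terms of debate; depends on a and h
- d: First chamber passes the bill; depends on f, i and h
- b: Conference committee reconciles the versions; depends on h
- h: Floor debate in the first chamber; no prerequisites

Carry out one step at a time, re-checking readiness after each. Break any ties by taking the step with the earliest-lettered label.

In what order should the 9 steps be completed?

a, c and h have no prerequisites; a has the earlier label, so a is first.
Now c and h have their prerequisites met. c has the earlier label, so c next.
Next only h has its prerequisites met → h.
Ready: b, g and i. b has the earlier label → b.
g and i are both available; g has the earlier label → g.
f and i are both available; f has the earlier label → f.
e now also ready, so the ready set is {e, i}; e has the earlier label → e.
That leaves i as the only ready step → i.
d needed f, h and i, now all done → d.

a, c, h, b, g, f, e, i, d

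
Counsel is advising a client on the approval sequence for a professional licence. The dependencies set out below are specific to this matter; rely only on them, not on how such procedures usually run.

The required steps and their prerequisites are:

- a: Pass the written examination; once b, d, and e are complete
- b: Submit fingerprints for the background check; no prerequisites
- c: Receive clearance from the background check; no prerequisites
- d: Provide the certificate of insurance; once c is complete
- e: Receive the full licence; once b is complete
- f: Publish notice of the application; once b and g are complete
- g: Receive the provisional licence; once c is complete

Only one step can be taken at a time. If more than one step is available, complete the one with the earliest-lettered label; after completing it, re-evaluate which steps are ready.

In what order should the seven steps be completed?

b, c, d, e, a, g, f

b and c have no prerequisites; b has the earlier label, so b is first.
e now also ready, so the ready set is {c, e}; c has the earlier label → c.
d, e and g are all available; d has the earlier label → d.
Now e and g have their prerequisites met. e has the earlier label, so e next.
Ready: a and g. a has the earlier label → a.
g is the only step now ready → g.
That leaves f as the only ready step → f.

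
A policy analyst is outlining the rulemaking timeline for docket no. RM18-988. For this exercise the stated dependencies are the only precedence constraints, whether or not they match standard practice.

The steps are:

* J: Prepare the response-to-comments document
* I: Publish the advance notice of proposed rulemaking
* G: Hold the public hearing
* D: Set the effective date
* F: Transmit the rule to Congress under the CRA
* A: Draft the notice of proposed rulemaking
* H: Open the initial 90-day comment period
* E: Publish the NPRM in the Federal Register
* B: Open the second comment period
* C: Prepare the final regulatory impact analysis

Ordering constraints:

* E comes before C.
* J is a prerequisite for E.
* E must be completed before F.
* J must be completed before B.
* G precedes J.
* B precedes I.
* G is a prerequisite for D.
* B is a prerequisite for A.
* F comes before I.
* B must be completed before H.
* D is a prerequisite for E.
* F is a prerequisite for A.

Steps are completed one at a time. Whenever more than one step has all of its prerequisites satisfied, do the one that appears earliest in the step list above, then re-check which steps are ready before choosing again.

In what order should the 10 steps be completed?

Only G has no prerequisites, so it is first.
Ready: J and D. J is listed earlier → J.
B now also ready, so the ready set is {D, B}; D is listed earlier → D.
E and B are both available; E is listed earlier → E.
F, B and C are all available; F is listed earlier → F.
Ready: B and C. B is listed earlier → B.
Ready: I, A, H and C. I is listed earlier → I.
Ready: A, H and C. A is listed earlier → A.
Now H and C have their prerequisites met. H is listed earlier, so H next.
C needed E, now all done → C.

G, J, D, E, F, B, I, A, H, C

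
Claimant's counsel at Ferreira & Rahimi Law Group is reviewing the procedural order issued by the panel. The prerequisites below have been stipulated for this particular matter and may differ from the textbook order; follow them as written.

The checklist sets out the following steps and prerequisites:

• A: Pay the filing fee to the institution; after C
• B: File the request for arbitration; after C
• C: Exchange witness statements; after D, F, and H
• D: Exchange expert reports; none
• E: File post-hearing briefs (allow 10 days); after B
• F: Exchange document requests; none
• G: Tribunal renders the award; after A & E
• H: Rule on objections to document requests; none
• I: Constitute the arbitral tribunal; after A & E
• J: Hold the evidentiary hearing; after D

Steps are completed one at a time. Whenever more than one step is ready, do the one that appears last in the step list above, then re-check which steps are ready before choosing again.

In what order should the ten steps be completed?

H, F and D have no prerequisites; H is listed later, so H is first.
F and D are both available; F is listed later → F.
D is the only step now ready → D.
Ready: J and C. J is listed later → J.
C needed H, F and D, now all done → C.
Ready: B and A. B is listed later → B.
Ready: E and A. E is listed later → E.
A needed C, now all done → A.
Now I and G have their prerequisites met. I is listed later, so I next.
G needed E and A, now all done → G.

H F D J C B E A I G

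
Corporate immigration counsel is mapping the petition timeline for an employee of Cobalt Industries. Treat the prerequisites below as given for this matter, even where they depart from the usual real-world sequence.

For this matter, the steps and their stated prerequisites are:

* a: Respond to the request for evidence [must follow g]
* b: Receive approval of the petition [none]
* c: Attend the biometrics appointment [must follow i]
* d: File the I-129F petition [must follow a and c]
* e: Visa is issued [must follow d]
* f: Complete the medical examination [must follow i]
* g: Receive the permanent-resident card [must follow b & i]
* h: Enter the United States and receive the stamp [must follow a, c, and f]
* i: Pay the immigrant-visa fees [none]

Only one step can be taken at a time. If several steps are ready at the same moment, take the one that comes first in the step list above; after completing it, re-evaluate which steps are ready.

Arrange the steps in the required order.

Nothing is required for b and i. b is listed earlier → b first.
Next only i has its prerequisites met → i.
c, f and g are all available; c is listed earlier → c.
Ready: f and g. f is listed earlier → f.
g is the only step now ready → g.
Next only a has its prerequisites met → a.
Ready: d and h. d is listed earlier → d.
e and h are both available; e is listed earlier → e.
h needed a, c and f, now all done → h.

b, i, c, f, g, a, d, e, h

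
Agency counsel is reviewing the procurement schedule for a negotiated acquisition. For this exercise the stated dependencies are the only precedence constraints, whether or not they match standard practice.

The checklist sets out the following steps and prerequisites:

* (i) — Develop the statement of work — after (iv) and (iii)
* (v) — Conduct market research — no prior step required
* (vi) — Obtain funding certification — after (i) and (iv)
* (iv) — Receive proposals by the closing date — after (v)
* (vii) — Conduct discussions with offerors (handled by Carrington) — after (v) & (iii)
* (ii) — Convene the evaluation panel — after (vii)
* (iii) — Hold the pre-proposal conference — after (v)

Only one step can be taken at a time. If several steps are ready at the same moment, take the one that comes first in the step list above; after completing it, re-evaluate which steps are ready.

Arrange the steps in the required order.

(v) has no prerequisites → (v) first.
Ready: (iv) and (iii). (iv) is listed earlier → (iv).
(iii) is the only step now ready → (iii).
Now (i) and (vii) have their prerequisites met. (i) is listed earlier, so (i) next.
(vi) now also ready, so the ready set is {(vi), (vii)}; (vi) is listed earlier → (vi).
That leaves (vii) as the only ready step → (vii).
(ii) needed (vii), now all done → (ii).

(v), (iv), (iii), (i), (vi), (vii), (ii)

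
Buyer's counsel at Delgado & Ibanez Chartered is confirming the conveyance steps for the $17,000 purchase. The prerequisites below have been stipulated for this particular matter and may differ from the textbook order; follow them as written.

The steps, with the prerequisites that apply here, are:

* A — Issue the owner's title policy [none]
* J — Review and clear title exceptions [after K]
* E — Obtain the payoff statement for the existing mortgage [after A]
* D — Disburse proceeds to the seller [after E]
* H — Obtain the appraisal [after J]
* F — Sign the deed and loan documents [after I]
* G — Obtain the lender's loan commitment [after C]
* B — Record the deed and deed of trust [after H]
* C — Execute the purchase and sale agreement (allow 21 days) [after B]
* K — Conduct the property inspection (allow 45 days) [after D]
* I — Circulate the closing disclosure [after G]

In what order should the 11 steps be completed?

A E D K J H B C G I F

A is the only step with nothing outstanding, so it goes first.
E needed A, now all done → E.
Next only D has its prerequisites met → D.
Next only K has its prerequisites met → K.
J needed K, now all done → J.
Next only H has its prerequisites met → H.
B is the only step now ready → B.
Next only C has its prerequisites met → C.
G is the only step now ready → G.
That leaves I as the only ready step → I.
F needed I, now all done → F.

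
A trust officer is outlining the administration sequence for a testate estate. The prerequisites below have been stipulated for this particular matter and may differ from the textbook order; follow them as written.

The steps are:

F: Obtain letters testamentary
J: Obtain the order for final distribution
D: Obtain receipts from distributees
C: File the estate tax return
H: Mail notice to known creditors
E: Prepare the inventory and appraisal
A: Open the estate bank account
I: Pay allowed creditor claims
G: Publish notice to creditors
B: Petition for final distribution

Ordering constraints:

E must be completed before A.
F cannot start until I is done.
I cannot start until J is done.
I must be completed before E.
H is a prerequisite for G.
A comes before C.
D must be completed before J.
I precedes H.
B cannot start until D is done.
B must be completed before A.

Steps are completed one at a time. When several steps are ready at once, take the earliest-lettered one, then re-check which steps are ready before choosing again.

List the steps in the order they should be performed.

D → B → J → I → E → A → C → F → H → G

Only D has no prerequisites, so it is first.
Ready: B and J. B has the earlier label → B.
J is the only step now ready → J.
Next only I has its prerequisites met → I.
Now E, F and H have their prerequisites met. E has the earlier label, so E next.
A now also ready, so the ready set is {A, F, H}; A has the earlier label → A.
C now also ready, so the ready set is {C, F, H}; C has the earlier label → C.
Now F and H have their prerequisites met. F has the earlier label, so F next.
H needed I, now all done → H.
G is the only step now ready → G.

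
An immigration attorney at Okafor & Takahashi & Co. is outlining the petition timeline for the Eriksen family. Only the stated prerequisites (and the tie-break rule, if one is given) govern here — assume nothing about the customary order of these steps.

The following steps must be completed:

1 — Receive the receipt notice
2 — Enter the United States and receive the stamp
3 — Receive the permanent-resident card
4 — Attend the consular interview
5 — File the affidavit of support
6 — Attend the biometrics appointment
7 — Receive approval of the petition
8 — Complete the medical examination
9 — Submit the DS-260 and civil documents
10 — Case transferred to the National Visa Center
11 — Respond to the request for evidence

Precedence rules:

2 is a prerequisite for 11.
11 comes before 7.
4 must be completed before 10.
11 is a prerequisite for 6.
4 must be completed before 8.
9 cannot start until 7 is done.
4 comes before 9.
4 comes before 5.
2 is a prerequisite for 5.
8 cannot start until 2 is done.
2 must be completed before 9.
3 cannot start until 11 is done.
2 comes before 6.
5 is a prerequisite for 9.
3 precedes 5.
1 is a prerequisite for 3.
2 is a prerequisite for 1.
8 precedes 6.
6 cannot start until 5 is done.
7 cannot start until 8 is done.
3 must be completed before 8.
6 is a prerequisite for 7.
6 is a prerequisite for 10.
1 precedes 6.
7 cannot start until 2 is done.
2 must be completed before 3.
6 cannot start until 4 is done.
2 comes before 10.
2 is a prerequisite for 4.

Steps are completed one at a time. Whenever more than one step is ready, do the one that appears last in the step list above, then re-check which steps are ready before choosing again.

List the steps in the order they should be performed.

Only 2 has no prerequisites, so it is first.
Now 11, 4 and 1 have their prerequisites met. 11 is listed later, so 11 next.
4 and 1 are both available; 4 is listed later → 4.
That leaves 1 as the only ready step → 1.
3 needed 11, 2 and 1, now all done → 3.
Ready: 8 and 5. 8 is listed later → 8.
5 is the only step now ready → 5.
6 needed 11, 8, 5, 4, 2 and 1, now all done → 6.
Ready: 10 and 7. 10 is listed later → 10.
That leaves 7 as the only ready step → 7.
9 is the only step now ready → 9.

2, 11, 4, 1, 3, 8, 5, 6, 10, 7, 9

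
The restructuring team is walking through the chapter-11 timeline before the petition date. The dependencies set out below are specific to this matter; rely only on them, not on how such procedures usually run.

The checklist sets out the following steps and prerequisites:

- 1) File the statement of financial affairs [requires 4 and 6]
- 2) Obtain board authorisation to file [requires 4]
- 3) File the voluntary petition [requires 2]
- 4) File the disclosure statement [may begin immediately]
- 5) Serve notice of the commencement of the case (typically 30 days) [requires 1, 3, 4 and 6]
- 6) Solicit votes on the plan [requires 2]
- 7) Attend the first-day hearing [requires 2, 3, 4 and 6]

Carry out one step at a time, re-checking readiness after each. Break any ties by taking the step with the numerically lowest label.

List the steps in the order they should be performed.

4 2 3 6 1 5 7

4 has no prerequisites → 4 first.
That leaves 2 as the only ready step → 2.
3 and 6 are both available; 3 has the earlier label → 3.
6 needed 2, now all done → 6.
Now 1 and 7 have their prerequisites met. 1 has the earlier label, so 1 next.
5 now also ready, so the ready set is {5, 7}; 5 has the earlier label → 5.
Next only 7 has its prerequisites met → 7.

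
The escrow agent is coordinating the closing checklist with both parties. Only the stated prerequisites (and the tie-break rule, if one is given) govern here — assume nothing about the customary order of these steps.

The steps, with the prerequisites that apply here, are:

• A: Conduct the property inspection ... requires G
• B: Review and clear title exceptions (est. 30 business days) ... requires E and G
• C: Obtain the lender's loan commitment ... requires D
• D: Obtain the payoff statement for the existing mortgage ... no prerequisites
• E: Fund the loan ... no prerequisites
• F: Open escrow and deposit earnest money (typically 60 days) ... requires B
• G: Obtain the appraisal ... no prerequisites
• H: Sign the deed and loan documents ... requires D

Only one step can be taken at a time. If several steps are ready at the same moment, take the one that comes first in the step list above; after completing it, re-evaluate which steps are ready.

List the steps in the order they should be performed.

D, C, E, G, A, B, F, H

Nothing is required for D, E and G. D is listed earlier → D first.
Ready: C, E, G and H. C is listed earlier → C.
Ready: E, G and H. E is listed earlier → E.
Now G and H have their prerequisites met. G is listed earlier, so G next.
A and B now also ready, so the ready set is {A, B, H}; A is listed earlier → A.
Now B and H have their prerequisites met. B is listed earlier, so B next.
Now F and H have their prerequisites met. F is listed earlier, so F next.
Next only H has its prerequisites met → H.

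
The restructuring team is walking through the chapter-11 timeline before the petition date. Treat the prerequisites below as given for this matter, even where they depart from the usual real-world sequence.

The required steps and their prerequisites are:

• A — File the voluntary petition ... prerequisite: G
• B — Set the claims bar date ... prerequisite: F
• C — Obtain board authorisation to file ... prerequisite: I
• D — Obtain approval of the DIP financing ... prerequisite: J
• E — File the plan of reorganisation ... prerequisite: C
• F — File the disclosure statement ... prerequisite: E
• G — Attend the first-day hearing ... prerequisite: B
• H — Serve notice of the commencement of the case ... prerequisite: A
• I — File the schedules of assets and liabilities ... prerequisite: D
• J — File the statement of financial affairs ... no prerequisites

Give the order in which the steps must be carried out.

J has no prerequisites → J first.
D needed J, now all done → D.
I is the only step now ready → I.
Next only C has its prerequisites met → C.
E needed C, now all done → E.
F needed E, now all done → F.
B needed F, now all done → B.
G needed B, now all done → G.
A needed G, now all done → A.
That leaves H as the only ready step → H.

J, D, I, C, E, F, B, G, A, H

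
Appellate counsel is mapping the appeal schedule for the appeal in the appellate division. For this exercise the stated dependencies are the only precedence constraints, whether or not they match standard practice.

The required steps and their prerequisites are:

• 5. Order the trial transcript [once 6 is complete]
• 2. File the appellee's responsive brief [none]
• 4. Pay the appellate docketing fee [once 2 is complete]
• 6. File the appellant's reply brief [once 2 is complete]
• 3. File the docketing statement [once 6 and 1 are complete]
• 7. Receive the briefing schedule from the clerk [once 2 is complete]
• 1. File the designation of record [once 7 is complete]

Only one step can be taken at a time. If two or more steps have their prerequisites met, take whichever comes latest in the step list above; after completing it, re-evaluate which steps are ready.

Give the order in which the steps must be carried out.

Only 2 has no prerequisites, so it is first.
7, 6 and 4 are all available; 7 is listed later → 7.
1 now also ready, so the ready set is {1, 6, 4}; 1 is listed later → 1.
Now 6 and 4 have their prerequisites met. 6 is listed later, so 6 next.
3, 4 and 5 are all available; 3 is listed later → 3.
Ready: 4 and 5. 4 is listed later → 4.
5 needed 6, now all done → 5.

2, 7, 1, 6, 3, 4, 5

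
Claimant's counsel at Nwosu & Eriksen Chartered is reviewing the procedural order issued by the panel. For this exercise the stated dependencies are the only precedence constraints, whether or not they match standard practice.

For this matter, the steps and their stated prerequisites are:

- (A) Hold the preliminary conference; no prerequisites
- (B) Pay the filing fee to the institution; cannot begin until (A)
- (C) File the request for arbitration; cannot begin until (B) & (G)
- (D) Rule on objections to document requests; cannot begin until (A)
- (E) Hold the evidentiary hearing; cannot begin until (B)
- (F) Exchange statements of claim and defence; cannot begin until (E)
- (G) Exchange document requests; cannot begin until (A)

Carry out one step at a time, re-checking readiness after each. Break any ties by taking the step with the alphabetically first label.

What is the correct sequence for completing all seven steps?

Only (A) has no prerequisites, so it is first.
Ready: (B), (D) and (G). (B) has the earlier label → (B).
(E) now also ready, so the ready set is {(D), (E), (G)}; (D) has the earlier label → (D).
Ready: (E) and (G). (E) has the earlier label → (E).
Now (F) and (G) have their prerequisites met. (F) has the earlier label, so (F) next.
That leaves (G) as the only ready step → (G).
Next only (C) has its prerequisites met → (C).

(A), (B), (D), (E), (F), (G), (C)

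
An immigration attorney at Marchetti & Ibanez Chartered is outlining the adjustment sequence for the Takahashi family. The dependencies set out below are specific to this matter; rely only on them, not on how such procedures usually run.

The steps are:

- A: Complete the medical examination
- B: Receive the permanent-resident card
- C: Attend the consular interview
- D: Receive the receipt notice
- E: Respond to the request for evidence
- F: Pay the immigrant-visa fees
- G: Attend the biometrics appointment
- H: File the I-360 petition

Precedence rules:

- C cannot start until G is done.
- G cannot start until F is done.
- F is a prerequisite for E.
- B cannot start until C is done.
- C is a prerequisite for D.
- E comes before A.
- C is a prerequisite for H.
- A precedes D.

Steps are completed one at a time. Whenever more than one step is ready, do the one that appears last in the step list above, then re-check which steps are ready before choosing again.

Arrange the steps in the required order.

F G E C H B A D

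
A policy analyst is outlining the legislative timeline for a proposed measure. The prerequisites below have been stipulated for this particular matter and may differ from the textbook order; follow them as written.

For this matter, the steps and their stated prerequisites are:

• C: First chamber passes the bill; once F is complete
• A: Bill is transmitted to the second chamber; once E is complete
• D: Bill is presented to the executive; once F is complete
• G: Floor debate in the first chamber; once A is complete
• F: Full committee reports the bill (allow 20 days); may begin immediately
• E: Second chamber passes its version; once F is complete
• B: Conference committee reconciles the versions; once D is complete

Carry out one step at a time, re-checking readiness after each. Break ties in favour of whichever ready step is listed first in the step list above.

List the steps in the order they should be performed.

F is the only step with nothing outstanding, so it goes first.
Ready: C, D and E. C is listed earlier → C.
Ready: D and E. D is listed earlier → D.
Now E and B have their prerequisites met. E is listed earlier, so E next.
A now also ready, so the ready set is {A, B}; A is listed earlier → A.
G and B are both available; G is listed earlier → G.
B needed D, now all done → B.

F → C → D → E → A → G → B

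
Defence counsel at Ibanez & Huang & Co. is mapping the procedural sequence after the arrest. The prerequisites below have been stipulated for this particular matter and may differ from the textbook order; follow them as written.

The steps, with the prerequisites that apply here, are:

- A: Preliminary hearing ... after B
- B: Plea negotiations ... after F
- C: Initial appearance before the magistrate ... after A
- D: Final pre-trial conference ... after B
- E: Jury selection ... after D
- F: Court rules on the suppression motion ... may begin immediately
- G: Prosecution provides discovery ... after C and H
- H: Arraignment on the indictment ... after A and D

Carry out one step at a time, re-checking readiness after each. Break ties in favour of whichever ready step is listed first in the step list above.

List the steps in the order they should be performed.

Only F has no prerequisites, so it is first.
Next only B has its prerequisites met → B.
Now A and D have their prerequisites met. A is listed earlier, so A next.
C now also ready, so the ready set is {C, D}; C is listed earlier → C.
D needed B, now all done → D.
Now E and H have their prerequisites met. E is listed earlier, so E next.
That leaves H as the only ready step → H.
Next only G has its prerequisites met → G.

F B A C D E H G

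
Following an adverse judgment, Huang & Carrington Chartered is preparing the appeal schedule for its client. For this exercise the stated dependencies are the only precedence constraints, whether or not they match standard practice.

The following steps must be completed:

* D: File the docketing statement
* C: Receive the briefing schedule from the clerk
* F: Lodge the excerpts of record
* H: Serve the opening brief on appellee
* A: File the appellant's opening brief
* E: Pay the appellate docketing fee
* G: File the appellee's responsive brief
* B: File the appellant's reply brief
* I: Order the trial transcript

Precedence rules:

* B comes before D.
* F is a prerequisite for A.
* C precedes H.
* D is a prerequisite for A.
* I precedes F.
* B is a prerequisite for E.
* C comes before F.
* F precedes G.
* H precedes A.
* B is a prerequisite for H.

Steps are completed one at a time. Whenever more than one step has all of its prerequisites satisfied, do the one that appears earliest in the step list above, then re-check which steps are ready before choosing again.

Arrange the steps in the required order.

C B D H E I F A G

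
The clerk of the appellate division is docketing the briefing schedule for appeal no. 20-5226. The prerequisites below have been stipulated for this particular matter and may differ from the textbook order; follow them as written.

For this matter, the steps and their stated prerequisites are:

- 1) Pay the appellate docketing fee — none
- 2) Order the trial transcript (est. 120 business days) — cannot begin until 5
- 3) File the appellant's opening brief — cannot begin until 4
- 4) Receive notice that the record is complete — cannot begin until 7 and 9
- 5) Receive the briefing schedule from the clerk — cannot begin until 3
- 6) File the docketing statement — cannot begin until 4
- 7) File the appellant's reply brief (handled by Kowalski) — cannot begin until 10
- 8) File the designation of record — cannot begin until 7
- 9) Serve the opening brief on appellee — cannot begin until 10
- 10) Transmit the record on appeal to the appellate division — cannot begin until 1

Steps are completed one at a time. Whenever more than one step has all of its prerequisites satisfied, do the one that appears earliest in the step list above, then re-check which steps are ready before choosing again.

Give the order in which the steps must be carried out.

1, 10, 7, 8, 9, 4, 3, 5, 2, 6

1 is the only step with nothing outstanding, so it goes first.
10 is the only step now ready → 10.
Now 7 and 9 have their prerequisites met. 7 is listed earlier, so 7 next.
8 now also ready, so the ready set is {8, 9}; 8 is listed earlier → 8.
Next only 9 has its prerequisites met → 9.
4 needed 7 and 9, now all done → 4.
Ready: 3 and 6. 3 is listed earlier → 3.
5 and 6 are both available; 5 is listed earlier → 5.
2 now also ready, so the ready set is {2, 6}; 2 is listed earlier → 2.
6 needed 4, now all done → 6.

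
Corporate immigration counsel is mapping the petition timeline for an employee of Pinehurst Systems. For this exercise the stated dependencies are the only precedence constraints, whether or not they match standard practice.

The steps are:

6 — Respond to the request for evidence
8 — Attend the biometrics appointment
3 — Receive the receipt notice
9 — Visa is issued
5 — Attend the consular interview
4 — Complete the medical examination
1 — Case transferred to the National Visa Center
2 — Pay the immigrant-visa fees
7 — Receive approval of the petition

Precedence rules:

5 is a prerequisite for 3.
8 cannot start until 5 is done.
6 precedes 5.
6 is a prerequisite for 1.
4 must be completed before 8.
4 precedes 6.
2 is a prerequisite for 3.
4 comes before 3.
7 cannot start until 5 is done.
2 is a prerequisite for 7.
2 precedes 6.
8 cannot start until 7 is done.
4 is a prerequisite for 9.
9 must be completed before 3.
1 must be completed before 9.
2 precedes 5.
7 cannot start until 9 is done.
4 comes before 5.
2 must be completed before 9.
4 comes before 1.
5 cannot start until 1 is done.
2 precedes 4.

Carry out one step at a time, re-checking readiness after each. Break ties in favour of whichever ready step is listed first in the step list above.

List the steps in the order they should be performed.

2 → 4 → 6 → 1 → 9 → 5 → 3 → 7 → 8

Only 2 has no prerequisites, so it is first.
4 is the only step now ready → 4.
Next only 6 has its prerequisites met → 6.
1 is the only step now ready → 1.
Ready: 9 and 5. 9 is listed earlier → 9.
That leaves 5 as the only ready step → 5.
3 and 7 are both available; 3 is listed earlier → 3.
Next only 7 has its prerequisites met → 7.
8 is the only step now ready → 8.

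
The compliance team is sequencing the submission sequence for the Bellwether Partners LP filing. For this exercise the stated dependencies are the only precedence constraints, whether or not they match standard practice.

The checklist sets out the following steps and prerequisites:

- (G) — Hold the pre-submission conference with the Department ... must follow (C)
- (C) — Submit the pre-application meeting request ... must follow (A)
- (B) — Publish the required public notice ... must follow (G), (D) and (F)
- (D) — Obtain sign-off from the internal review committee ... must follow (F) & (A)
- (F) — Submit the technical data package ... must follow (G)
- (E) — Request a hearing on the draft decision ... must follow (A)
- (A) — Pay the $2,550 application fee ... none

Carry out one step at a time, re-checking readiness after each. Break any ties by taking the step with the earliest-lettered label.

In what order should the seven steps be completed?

(A) (C) (E) (G) (F) (D) (B)

(A) has no prerequisites → (A) first.
Now (C) and (E) have their prerequisites met. (C) has the earlier label, so (C) next.
(G) now also ready, so the ready set is {(E), (G)}; (E) has the earlier label → (E).
(G) is the only step now ready → (G).
That leaves (F) as the only ready step → (F).
Next only (D) has its prerequisites met → (D).
(B) needed (D), (F) and (G), now all done → (B).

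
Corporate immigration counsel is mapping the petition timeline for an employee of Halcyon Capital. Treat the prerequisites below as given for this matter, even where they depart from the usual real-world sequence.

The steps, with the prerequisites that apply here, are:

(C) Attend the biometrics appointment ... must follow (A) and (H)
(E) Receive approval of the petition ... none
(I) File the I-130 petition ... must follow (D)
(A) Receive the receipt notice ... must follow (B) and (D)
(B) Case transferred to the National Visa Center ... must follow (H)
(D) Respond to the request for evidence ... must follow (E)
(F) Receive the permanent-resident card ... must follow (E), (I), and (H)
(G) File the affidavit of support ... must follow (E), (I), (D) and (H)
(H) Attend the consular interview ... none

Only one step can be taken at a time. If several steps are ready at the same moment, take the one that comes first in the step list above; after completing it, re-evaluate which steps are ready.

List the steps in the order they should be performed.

(E) and (H) have no prerequisites; (E) is listed earlier, so (E) is first.
(D) now also ready, so the ready set is {(D), (H)}; (D) is listed earlier → (D).
Now (I) and (H) have their prerequisites met. (I) is listed earlier, so (I) next.
(H) is the only step now ready → (H).
(B), (F) and (G) are all available; (B) is listed earlier → (B).
(A), (F) and (G) are all available; (A) is listed earlier → (A).
(C) now also ready, so the ready set is {(C), (F), (G)}; (C) is listed earlier → (C).
Ready: (F) and (G). (F) is listed earlier → (F).
Next only (G) has its prerequisites met → (G).

(E) → (D) → (I) → (H) → (B) → (A) → (C) → (F) → (G)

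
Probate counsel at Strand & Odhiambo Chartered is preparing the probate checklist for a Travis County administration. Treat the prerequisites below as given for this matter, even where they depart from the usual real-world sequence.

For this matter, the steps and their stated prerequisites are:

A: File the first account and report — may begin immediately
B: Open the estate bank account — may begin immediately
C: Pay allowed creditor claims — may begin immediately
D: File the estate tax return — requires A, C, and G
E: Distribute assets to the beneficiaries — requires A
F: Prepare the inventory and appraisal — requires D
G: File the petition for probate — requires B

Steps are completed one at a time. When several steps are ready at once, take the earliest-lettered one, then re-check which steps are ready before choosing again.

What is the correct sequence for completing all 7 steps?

Nothing is required for A, B and C. A has the earlier label → A first.
E now also ready, so the ready set is {B, C, E}; B has the earlier label → B.
G now also ready, so the ready set is {C, E, G}; C has the earlier label → C.
Ready: E and G. E has the earlier label → E.
G needed B, now all done → G.
Next only D has its prerequisites met → D.
F is the only step now ready → F.

A, B, C, E, G, D, F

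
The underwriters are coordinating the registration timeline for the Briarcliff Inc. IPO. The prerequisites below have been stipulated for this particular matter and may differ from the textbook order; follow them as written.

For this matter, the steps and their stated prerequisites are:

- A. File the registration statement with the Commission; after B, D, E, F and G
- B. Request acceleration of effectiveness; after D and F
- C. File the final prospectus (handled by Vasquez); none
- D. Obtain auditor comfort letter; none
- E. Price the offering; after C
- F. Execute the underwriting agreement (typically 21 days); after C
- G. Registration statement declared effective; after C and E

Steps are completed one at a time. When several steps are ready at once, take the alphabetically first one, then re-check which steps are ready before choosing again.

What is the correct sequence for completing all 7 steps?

C D E F B G A

C and D have no prerequisites; C has the earlier label, so C is first.
E and F now also ready, so the ready set is {D, E, F}; D has the earlier label → D.
Ready: E and F. E has the earlier label → E.
G now also ready, so the ready set is {F, G}; F has the earlier label → F.
Ready: B and G. B has the earlier label → B.
Next only G has its prerequisites met → G.
A is the only step now ready → A.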